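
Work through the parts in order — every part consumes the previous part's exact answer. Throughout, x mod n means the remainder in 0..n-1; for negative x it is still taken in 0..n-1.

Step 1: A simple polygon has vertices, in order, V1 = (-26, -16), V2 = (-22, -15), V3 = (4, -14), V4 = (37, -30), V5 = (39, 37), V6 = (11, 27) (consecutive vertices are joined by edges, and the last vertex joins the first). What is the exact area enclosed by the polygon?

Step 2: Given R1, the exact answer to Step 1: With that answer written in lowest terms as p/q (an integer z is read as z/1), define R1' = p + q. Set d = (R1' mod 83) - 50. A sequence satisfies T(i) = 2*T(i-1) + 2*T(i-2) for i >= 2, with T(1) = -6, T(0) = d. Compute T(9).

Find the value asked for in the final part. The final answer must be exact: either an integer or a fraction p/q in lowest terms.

Step 1: cross terms: (-26*-15 - -22*-16)=38, (-22*-14 - 4*-15)=368, (4*-30 - 37*-14)=398, (37*37 - 39*-30)=2539, (39*27 - 11*37)=646, (11*-16 - -26*27)=526; twice the area = |4515| = 4515; area = 4515/2; answer 4515/2
Step 2: R1 = 4515/2; threaded value p + q = 4517; d = -15; T(2) = 2*(-6) + 2*(-15) = -42; iterating: T(2)=-42, T(3)=-96, T(4)=-276, T(5)=-744, T(6)=-2040, T(7)=-5568, T(8)=-15216, T(9)=-41568; answer -41568

-41568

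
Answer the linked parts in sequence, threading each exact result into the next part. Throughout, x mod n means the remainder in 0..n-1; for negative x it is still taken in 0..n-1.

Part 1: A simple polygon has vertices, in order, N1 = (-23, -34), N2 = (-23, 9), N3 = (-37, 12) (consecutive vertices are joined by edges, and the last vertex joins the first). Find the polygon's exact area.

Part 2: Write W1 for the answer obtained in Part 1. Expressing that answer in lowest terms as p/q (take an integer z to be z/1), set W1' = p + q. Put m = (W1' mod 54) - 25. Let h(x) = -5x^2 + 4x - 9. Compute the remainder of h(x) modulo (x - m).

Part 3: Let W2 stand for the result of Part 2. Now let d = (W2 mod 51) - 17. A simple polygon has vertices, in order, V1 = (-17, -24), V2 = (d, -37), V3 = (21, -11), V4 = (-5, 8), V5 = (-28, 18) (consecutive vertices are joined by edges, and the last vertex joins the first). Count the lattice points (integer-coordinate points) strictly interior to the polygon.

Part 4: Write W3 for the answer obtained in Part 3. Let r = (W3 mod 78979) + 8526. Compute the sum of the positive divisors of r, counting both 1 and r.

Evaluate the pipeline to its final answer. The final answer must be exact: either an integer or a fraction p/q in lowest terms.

Part 1: cross terms: (-23*9 - -23*-34)=-989, (-23*12 - -37*9)=57, (-37*-34 - -23*12)=1534; twice the area = |602| = 602; area = 301; answer 301
Part 2: W1 = 301; threaded value p + q = 302; m = 7; remainder = value at the root: -5*(7)^2 + 4*(7)^1 - 9 = (-245) + (28) + (-9) = -226; answer -226
Part 3: W2 = -226; d = 12; cross terms: (-17*-37 - 12*-24)=917, (12*-11 - 21*-37)=645, (21*8 - -5*-11)=113, (-5*18 - -28*8)=134, (-28*-24 - -17*18)=978; twice the area = |2787| = 2787; area = 2787/2; boundary points = 1 + 1 + 1 + 1 + 1 = 5; strictly interior points = area - boundary/2 + 1 = 1392; answer 1392
Part 4: W3 = 1392; r = 9918; 9918 = 2 * 3^2 * 19 * 29; sigma = (1 + 2) * (1 + 3 + 9) * (1 + 19) * (1 + 29) = 3 * 13 * 20 * 30 = 23400; answer 23400

23400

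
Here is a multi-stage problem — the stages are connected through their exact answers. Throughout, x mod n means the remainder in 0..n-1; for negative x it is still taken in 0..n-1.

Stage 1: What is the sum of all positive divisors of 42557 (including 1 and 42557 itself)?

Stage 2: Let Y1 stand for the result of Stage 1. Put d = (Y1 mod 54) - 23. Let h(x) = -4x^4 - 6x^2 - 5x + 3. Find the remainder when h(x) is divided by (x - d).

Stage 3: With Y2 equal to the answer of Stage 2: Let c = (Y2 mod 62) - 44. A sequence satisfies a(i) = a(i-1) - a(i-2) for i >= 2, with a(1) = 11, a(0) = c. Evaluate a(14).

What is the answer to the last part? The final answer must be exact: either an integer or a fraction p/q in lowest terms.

55

Stage 1: 42557 is prime, so its only divisors are 1 and 42557; sigma = 1 + 42557 = 42558; answer 42558
Stage 2: Y1 = 42558; d = -17; remainder = value at the root: -4*(-17)^4 - 6*(-17)^2 - 5*(-17)^1 + 3 = (-334084) + (-1734) + (85) + (3) = -335730; answer -335730
Stage 3: Y2 = -335730; c = -44; a(2) = 1*(11) - 1*(-44) = 55; iterating: a(2)=55, a(3)=44, a(4)=-11, a(5)=-55, a(6)=-44, a(7)=11, a(8)=55, a(9)=44, a(10)=-11, a(11)=-55, a(12)=-44, a(13)=11, a(14)=55; answer 55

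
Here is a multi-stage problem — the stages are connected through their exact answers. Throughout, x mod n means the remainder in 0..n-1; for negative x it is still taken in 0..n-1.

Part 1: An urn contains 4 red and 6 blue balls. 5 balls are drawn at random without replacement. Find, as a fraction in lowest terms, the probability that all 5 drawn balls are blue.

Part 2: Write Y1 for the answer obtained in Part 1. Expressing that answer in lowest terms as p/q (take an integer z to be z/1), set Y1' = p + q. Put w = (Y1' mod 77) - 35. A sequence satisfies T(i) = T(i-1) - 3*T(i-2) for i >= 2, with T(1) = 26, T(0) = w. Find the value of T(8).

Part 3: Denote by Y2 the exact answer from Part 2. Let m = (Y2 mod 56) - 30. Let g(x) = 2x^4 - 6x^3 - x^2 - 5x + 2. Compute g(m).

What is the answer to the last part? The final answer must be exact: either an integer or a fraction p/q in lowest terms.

Part 1: total draws C(10,5) = 252; favorable C(6,5) = 6; P = 1/42; answer 1/42
Part 2: Y1 = 1/42; threaded value p + q = 43; w = 8; T(2) = 1*(26) - 3*(8) = 2; iterating: T(2)=2, T(3)=-76, T(4)=-82, T(5)=146, T(6)=392, T(7)=-46, T(8)=-1222; answer -1222
Part 3: Y2 = -1222; m = -20; 2*(-20)^4 - 6*(-20)^3 - 1*(-20)^2 - 5*(-20)^1 + 2 = (320000) + (48000) + (-400) + (100) + (2) = 367702; answer 367702

367702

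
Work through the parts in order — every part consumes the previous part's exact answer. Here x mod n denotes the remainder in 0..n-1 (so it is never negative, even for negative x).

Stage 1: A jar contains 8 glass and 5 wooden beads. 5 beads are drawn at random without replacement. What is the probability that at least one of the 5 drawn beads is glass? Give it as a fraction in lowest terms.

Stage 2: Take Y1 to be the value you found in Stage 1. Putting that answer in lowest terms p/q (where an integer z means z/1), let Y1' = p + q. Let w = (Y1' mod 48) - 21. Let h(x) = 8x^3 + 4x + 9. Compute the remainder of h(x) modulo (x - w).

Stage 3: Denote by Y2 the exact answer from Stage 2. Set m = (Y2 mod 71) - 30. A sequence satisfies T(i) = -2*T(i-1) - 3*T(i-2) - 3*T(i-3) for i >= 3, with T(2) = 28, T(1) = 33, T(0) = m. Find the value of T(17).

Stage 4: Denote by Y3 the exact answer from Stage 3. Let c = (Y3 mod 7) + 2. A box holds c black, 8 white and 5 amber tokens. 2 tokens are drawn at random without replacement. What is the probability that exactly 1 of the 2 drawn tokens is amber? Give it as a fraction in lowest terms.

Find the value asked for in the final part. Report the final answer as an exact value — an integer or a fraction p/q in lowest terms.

65/153

Stage 1: total draws C(13,5) = 1287; complement C(5,5) = 1; favorable 1287 - 1 = 1286; P = 1286/1287; answer 1286/1287
Stage 2: Y1 = 1286/1287; threaded value p + q = 2573; w = 8; remainder = value at the root: 8*(8)^3 + 4*(8)^1 + 9 = (4096) + (32) + (9) = 4137; answer 4137
Stage 3: Y2 = 4137; m = -11; T(3) = -2*(28) - 3*(33) - 3*(-11) = -122; iterating: T(3)=-122, T(4)=61, T(5)=160, T(6)=-137, T(7)=-389, T(8)=709, T(9)=160, T(10)=-1280, T(11)=-47, T(12)=3454, T(13)=-2927, T(14)=-4367, T(15)=7153, T(16)=7576, T(17)=-23510; answer -23510
Stage 4: Y3 = -23510; c = 5; total draws C(18,2) = 153; favorable C(5,1)*C(13,1) = 65; P = 65/153; answer 65/153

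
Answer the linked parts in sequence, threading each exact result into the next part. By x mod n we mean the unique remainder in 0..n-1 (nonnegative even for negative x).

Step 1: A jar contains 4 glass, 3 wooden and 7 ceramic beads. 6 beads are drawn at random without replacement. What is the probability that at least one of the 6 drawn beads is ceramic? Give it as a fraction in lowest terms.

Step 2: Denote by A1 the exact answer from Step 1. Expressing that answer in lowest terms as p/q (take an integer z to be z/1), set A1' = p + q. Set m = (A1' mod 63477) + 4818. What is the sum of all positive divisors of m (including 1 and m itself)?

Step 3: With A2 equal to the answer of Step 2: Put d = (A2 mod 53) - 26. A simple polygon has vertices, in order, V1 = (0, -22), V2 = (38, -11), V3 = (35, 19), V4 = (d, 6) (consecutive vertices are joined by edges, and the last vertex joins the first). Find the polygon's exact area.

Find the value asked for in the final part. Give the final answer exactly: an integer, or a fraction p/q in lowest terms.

Step 1: total draws C(14,6) = 3003; complement C(7,6) = 7; favorable 3003 - 7 = 2996; P = 428/429; answer 428/429
Step 2: A1 = 428/429; threaded value p + q = 857; m = 5675; 5675 = 5^2 * 227; sigma = (1 + 5 + 25) * (1 + 227) = 31 * 228 = 7068; answer 7068
Step 3: A2 = 7068; d = -7; cross terms: (0*-11 - 38*-22)=836, (38*19 - 35*-11)=1107, (35*6 - -7*19)=343, (-7*-22 - 0*6)=154; twice the area = |2440| = 2440; area = 1220; answer 1220

1220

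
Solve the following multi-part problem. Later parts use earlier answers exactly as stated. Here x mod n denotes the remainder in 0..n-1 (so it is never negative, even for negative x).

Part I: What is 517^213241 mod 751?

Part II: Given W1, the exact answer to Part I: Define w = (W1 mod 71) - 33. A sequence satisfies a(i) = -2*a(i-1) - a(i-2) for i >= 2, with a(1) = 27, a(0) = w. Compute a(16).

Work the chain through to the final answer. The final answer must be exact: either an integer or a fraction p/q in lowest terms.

-522

Part I: squarings mod 751: 517^1=517, 517^2=684, 517^4=734, 517^8=289, 517^16=160, 517^32=66, 517^64=601, 517^128=721, 517^256=149, 517^512=422, 517^1024=97, 517^2048=397, 517^4096=650, 517^8192=438, 517^16384=339, 517^32768=18, 517^65536=324, 517^131072=587; 517^213241 = 517^1 * 517^8 * 517^16 * 517^32 * 517^64 * 517^128 * 517^16384 * 517^65536 * 517^131072 = 749 (mod 751); answer 749
Part II: W1 = 749; w = 6; a(2) = -2*(27) - 1*(6) = -60; iterating: a(2)=-60, a(3)=93, a(4)=-126, a(5)=159, a(6)=-192, a(7)=225, a(8)=-258, a(9)=291, a(10)=-324, a(11)=357, a(12)=-390, a(13)=423, a(14)=-456, a(15)=489, a(16)=-522; answer -522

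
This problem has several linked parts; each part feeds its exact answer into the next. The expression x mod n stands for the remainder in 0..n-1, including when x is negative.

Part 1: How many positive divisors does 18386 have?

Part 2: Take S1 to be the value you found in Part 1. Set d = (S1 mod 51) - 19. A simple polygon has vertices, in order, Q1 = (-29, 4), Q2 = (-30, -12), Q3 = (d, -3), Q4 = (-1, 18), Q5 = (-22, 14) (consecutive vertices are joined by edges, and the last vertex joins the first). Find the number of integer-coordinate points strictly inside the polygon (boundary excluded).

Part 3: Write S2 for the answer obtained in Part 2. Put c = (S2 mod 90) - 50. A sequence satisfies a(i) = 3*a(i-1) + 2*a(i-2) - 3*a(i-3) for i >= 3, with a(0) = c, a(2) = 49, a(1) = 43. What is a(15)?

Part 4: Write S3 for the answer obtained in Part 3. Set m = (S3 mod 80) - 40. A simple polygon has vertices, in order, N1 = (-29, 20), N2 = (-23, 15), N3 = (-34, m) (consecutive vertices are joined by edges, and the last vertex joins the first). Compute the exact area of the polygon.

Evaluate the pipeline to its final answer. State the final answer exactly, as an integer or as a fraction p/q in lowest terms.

295/2

Part 1: 18386 = 2 * 29 * 317; number of divisors = (1+1) * (1+1) * (1+1) = 8; answer 8
Part 2: S1 = 8; d = -11; cross terms: (-29*-12 - -30*4)=468, (-30*-3 - -11*-12)=-42, (-11*18 - -1*-3)=-201, (-1*14 - -22*18)=382, (-22*4 - -29*14)=318; twice the area = |925| = 925; area = 925/2; boundary points = 1 + 1 + 1 + 1 + 1 = 5; strictly interior points = area - boundary/2 + 1 = 461; answer 461
Part 3: S2 = 461; c = -39; a(3) = 3*(49) + 2*(43) - 3*(-39) = 350; iterating: a(3)=350, a(4)=1019, a(5)=3610, a(6)=11818, a(7)=39617, a(8)=131657, a(9)=438751, a(10)=1460716, a(11)=4864679, a(12)=16199216, a(13)=53944858, a(14)=179638969, a(15)=598208975; answer 598208975
Part 4: S3 = 598208975; m = -25; cross terms: (-29*15 - -23*20)=25, (-23*-25 - -34*15)=1085, (-34*20 - -29*-25)=-1405; twice the area = |-295| = 295; area = 295/2; answer 295/2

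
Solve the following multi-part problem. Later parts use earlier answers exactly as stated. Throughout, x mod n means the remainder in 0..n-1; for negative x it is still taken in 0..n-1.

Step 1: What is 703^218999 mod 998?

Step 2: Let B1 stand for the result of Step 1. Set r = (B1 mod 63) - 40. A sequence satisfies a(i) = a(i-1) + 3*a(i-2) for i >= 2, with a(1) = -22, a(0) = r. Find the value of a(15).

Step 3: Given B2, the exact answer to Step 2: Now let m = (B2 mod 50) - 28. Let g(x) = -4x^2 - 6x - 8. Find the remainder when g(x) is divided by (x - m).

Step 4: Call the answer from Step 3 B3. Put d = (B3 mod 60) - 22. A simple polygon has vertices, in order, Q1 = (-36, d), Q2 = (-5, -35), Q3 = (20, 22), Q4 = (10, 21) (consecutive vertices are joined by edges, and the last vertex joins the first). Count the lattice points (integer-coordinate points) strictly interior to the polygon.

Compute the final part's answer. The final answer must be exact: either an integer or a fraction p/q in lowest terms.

1402

Step 1: squarings mod 998: 703^1=703, 703^2=199, 703^4=679, 703^8=963, 703^16=227, 703^32=631, 703^64=957, 703^128=683, 703^256=423, 703^512=287, 703^1024=533, 703^2048=657, 703^4096=513, 703^8192=695, 703^16384=991, 703^32768=49, 703^65536=405, 703^131072=353; 703^218999 = 703^1 * 703^2 * 703^4 * 703^16 * 703^32 * 703^64 * 703^256 * 703^512 * 703^1024 * 703^4096 * 703^16384 * 703^65536 * 703^131072 = 683 (mod 998); answer 683
Step 2: B1 = 683; r = 13; a(2) = 1*(-22) + 3*(13) = 17; iterating: a(2)=17, a(3)=-49, a(4)=2, a(5)=-145, a(6)=-139, a(7)=-574, a(8)=-991, a(9)=-2713, a(10)=-5686, a(11)=-13825, a(12)=-30883, a(13)=-72358, a(14)=-165007, a(15)=-382081; answer -382081
Step 3: B2 = -382081; m = -9; remainder = value at the root: -4*(-9)^2 - 6*(-9)^1 - 8 = (-324) + (54) + (-8) = -278; answer -278
Step 4: B3 = -278; d = 0; cross terms: (-36*-35 - -5*0)=1260, (-5*22 - 20*-35)=590, (20*21 - 10*22)=200, (10*0 - -36*21)=756; twice the area = |2806| = 2806; area = 1403; boundary points = 1 + 1 + 1 + 1 = 4; strictly interior points = area - boundary/2 + 1 = 1402; answer 1402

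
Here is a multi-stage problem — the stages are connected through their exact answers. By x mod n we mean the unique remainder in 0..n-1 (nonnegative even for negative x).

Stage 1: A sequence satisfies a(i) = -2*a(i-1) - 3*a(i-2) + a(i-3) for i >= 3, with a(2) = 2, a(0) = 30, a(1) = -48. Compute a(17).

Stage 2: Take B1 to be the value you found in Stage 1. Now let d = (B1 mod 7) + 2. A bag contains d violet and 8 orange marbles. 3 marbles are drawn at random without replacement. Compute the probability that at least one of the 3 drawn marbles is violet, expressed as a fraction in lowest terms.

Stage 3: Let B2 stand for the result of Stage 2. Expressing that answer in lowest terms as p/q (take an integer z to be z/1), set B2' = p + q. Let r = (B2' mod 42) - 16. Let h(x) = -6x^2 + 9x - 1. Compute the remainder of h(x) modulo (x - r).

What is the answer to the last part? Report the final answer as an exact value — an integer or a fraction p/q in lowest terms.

-163

Stage 1: a(3) = -2*(2) - 3*(-48) + 1*(30) = 170; iterating: a(3)=170, a(4)=-394, a(5)=280, a(6)=792, a(7)=-2818, a(8)=3540, a(9)=2166, a(10)=-17770, a(11)=32582, a(12)=-9688, a(13)=-96140, a(14)=253926, a(15)=-229120, a(16)=-399678, a(17)=1740642; answer 1740642
Stage 2: B1 = 1740642; d = 3; total draws C(11,3) = 165; complement C(8,3) = 56; favorable 165 - 56 = 109; P = 109/165; answer 109/165
Stage 3: B2 = 109/165; threaded value p + q = 274; r = 6; remainder = value at the root: -6*(6)^2 + 9*(6)^1 - 1 = (-216) + (54) + (-1) = -163; answer -163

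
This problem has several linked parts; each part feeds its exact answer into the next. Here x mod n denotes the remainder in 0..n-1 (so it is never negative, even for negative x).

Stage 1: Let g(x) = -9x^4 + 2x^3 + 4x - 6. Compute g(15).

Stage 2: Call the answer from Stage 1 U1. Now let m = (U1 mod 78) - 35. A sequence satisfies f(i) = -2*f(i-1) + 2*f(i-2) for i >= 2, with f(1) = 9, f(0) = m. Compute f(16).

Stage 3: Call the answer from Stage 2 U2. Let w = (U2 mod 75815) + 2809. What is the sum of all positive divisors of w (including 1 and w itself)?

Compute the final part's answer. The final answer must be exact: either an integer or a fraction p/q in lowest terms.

101376

Stage 1: -9*(15)^4 + 2*(15)^3 + 4*(15)^1 - 6 = (-455625) + (6750) + (60) + (-6) = -448821; answer -448821
Stage 2: U1 = -448821; m = 34; f(2) = -2*(9) + 2*(34) = 50; iterating: f(2)=50, f(3)=-82, f(4)=264, f(5)=-692, f(6)=1912, f(7)=-5208, f(8)=14240, f(9)=-38896, f(10)=106272, f(11)=-290336, f(12)=793216, f(13)=-2167104, f(14)=5920640, f(15)=-16175488, f(16)=44192256; answer 44192256
Stage 3: U2 = 44192256; w = 70735; 70735 = 5 * 7 * 43 * 47; sigma = (1 + 5) * (1 + 7) * (1 + 43) * (1 + 47) = 6 * 8 * 44 * 48 = 101376; answer 101376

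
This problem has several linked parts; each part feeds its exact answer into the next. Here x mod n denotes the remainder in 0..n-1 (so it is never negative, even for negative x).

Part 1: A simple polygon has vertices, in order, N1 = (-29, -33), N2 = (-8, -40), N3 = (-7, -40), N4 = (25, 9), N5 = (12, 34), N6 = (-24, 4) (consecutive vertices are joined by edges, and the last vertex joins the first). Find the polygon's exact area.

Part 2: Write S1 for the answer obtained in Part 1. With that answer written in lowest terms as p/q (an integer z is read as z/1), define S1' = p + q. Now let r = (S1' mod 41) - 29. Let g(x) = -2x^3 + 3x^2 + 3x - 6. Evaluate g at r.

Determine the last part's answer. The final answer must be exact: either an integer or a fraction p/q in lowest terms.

41466

Part 1: cross terms: (-29*-40 - -8*-33)=896, (-8*-40 - -7*-40)=40, (-7*9 - 25*-40)=937, (25*34 - 12*9)=742, (12*4 - -24*34)=864, (-24*-33 - -29*4)=908; twice the area = |4387| = 4387; area = 4387/2; answer 4387/2
Part 2: S1 = 4387/2; threaded value p + q = 4389; r = -27; -2*(-27)^3 + 3*(-27)^2 + 3*(-27)^1 - 6 = (39366) + (2187) + (-81) + (-6) = 41466; answer 41466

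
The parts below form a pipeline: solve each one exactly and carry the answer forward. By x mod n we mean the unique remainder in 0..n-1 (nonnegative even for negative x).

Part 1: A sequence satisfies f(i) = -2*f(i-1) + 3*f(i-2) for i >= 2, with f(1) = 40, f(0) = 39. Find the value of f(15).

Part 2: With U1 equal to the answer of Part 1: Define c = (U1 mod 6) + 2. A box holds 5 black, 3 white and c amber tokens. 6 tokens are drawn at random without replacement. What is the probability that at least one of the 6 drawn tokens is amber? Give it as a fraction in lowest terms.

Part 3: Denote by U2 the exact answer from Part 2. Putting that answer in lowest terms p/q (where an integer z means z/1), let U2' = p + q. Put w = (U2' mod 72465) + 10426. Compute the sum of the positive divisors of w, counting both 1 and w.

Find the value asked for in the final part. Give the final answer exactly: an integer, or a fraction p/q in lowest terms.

Part 1: f(2) = -2*(40) + 3*(39) = 37; iterating: f(2)=37, f(3)=46, f(4)=19, f(5)=100, f(6)=-143, f(7)=586, f(8)=-1601, f(9)=4960, f(10)=-14723, f(11)=44326, f(12)=-132821, f(13)=398620, f(14)=-1195703, f(15)=3587266; answer 3587266
Part 2: U1 = 3587266; c = 6; total draws C(14,6) = 3003; complement C(8,6) = 28; favorable 3003 - 28 = 2975; P = 425/429; answer 425/429
Part 3: U2 = 425/429; threaded value p + q = 854; w = 11280; 11280 = 2^4 * 3 * 5 * 47; sigma = (1 + 2 + 4 + 8 + 16) * (1 + 3) * (1 + 5) * (1 + 47) = 31 * 4 * 6 * 48 = 35712; answer 35712

35712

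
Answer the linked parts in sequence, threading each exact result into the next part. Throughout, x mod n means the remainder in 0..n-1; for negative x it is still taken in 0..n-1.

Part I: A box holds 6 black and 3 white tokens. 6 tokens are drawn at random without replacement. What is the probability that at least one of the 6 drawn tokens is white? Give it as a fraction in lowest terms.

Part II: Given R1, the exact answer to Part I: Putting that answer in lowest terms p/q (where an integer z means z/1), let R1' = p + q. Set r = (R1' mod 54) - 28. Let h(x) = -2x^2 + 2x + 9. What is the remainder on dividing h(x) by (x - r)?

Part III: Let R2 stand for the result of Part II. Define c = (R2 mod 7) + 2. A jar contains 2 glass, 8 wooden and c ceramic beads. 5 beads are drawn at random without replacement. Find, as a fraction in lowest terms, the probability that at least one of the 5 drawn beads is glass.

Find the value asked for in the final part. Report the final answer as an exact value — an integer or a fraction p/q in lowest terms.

Part I: total draws C(9,6) = 84; complement C(6,6) = 1; favorable 84 - 1 = 83; P = 83/84; answer 83/84
Part II: R1 = 83/84; threaded value p + q = 167; r = -23; remainder = value at the root: -2*(-23)^2 + 2*(-23)^1 + 9 = (-1058) + (-46) + (9) = -1095; answer -1095
Part III: R2 = -1095; c = 6; total draws C(16,5) = 4368; complement C(14,5) = 2002; favorable 4368 - 2002 = 2366; P = 13/24; answer 13/24

13/24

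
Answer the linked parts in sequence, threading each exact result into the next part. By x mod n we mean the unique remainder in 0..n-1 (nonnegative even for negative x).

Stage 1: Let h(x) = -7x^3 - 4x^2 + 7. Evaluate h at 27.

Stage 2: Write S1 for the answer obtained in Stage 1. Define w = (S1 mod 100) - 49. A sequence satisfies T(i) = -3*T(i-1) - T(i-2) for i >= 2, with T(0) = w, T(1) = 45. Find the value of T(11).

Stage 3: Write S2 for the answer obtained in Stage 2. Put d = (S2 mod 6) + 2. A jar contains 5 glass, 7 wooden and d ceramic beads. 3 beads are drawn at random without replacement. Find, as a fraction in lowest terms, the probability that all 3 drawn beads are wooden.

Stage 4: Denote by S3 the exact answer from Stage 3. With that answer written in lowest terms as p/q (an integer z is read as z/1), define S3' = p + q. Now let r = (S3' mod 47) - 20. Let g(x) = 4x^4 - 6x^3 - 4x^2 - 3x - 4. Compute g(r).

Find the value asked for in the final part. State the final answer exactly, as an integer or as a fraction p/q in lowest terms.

45626

Stage 1: -7*(27)^3 - 4*(27)^2 + 7 = (-137781) + (-2916) + (7) = -140690; answer -140690
Stage 2: S1 = -140690; w = -39; T(2) = -3*(45) - 1*(-39) = -96; iterating: T(2)=-96, T(3)=243, T(4)=-633, T(5)=1656, T(6)=-4335, T(7)=11349, T(8)=-29712, T(9)=77787, T(10)=-203649, T(11)=533160; answer 533160
Stage 3: S2 = 533160; d = 2; total draws C(14,3) = 364; favorable C(7,3) = 35; P = 5/52; answer 5/52
Stage 4: S3 = 5/52; threaded value p + q = 57; r = -10; 4*(-10)^4 - 6*(-10)^3 - 4*(-10)^2 - 3*(-10)^1 - 4 = (40000) + (6000) + (-400) + (30) + (-4) = 45626; answer 45626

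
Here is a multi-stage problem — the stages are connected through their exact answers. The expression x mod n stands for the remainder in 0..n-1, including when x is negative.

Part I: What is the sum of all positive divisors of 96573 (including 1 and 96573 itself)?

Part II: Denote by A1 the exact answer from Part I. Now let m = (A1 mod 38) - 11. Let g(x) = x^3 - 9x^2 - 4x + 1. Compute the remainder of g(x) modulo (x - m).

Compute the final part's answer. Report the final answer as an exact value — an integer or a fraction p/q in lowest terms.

625

Part I: 96573 = 3 * 32191; sigma = (1 + 3) * (1 + 32191) = 4 * 32192 = 128768; answer 128768
Part II: A1 = 128768; m = 13; remainder = value at the root: 1*(13)^3 - 9*(13)^2 - 4*(13)^1 + 1 = (2197) + (-1521) + (-52) + (1) = 625; answer 625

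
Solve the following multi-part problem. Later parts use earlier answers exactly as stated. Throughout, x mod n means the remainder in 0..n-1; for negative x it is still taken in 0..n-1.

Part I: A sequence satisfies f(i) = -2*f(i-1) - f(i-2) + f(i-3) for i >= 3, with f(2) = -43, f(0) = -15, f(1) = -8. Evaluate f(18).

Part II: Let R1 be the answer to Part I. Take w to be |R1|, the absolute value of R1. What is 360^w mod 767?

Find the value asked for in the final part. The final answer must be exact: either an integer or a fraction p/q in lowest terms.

328

Part I: f(3) = -2*(-43) - 1*(-8) + 1*(-15) = 79; iterating: f(3)=79, f(4)=-123, f(5)=124, f(6)=-46, f(7)=-155, f(8)=480, f(9)=-851, f(10)=1067, f(11)=-803, f(12)=-312, f(13)=2494, f(14)=-5479, f(15)=8152, f(16)=-8331, f(17)=3031, f(18)=10421; answer 10421
Part II: R1 = 10421; w = 10421; squarings mod 767: 360^1=360, 360^2=744, 360^4=529, 360^8=653, 360^16=724, 360^32=315, 360^64=282, 360^128=523, 360^256=477, 360^512=497, 360^1024=35, 360^2048=458, 360^4096=373, 360^8192=302; 360^10421 = 360^1 * 360^4 * 360^16 * 360^32 * 360^128 * 360^2048 * 360^8192 = 328 (mod 767); answer 328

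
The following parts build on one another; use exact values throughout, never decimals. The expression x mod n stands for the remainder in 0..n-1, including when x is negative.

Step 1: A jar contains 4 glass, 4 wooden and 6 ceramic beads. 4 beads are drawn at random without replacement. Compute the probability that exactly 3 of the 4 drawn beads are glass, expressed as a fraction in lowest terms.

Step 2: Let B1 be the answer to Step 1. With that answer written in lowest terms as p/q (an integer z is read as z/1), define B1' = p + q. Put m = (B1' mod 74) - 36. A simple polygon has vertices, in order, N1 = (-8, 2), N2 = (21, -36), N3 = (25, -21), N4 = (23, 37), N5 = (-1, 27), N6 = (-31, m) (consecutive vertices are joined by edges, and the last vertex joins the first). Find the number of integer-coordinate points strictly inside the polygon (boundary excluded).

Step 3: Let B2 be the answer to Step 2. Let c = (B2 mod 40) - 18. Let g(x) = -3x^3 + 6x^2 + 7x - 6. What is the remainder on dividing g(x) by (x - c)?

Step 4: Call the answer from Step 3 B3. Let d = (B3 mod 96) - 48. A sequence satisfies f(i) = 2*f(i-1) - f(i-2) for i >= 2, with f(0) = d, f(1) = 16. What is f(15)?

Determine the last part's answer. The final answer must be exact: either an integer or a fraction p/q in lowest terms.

Step 1: total draws C(14,4) = 1001; favorable C(4,3)*C(10,1) = 40; P = 40/1001; answer 40/1001
Step 2: B1 = 40/1001; threaded value p + q = 1041; m = -31; cross terms: (-8*-36 - 21*2)=246, (21*-21 - 25*-36)=459, (25*37 - 23*-21)=1408, (23*27 - -1*37)=658, (-1*-31 - -31*27)=868, (-31*2 - -8*-31)=-310; twice the area = |3329| = 3329; area = 3329/2; boundary points = 1 + 1 + 2 + 2 + 2 + 1 = 9; strictly interior points = area - boundary/2 + 1 = 1661; answer 1661
Step 3: B2 = 1661; c = 3; remainder = value at the root: -3*(3)^3 + 6*(3)^2 + 7*(3)^1 - 6 = (-81) + (54) + (21) + (-6) = -12; answer -12
Step 4: B3 = -12; d = 36; f(2) = 2*(16) - 1*(36) = -4; iterating: f(2)=-4, f(3)=-24, f(4)=-44, f(5)=-64, f(6)=-84, f(7)=-104, f(8)=-124, f(9)=-144, f(10)=-164, f(11)=-184, f(12)=-204, f(13)=-224, f(14)=-244, f(15)=-264; answer -264

-264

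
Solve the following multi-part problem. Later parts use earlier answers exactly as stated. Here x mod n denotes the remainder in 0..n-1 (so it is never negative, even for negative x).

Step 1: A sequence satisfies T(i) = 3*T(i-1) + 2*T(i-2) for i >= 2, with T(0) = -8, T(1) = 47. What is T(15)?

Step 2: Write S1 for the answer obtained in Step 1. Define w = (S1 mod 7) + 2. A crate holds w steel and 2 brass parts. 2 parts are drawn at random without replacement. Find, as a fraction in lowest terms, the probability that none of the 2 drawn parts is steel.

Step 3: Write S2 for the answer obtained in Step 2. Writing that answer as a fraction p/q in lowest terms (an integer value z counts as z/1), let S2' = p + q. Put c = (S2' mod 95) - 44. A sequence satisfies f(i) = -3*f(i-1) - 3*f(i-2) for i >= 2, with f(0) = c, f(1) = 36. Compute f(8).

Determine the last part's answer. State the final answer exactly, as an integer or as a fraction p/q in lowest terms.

Step 1: T(2) = 3*(47) + 2*(-8) = 125; iterating: T(2)=125, T(3)=469, T(4)=1657, T(5)=5909, T(6)=21041, T(7)=74941, T(8)=266905, T(9)=950597, T(10)=3385601, T(11)=12057997, T(12)=42945193, T(13)=152951573, T(14)=544745105, T(15)=1940138461; answer 1940138461
Step 2: S1 = 1940138461; w = 4; total draws C(6,2) = 15; favorable C(2,2) = 1; P = 1/15; answer 1/15
Step 3: S2 = 1/15; threaded value p + q = 16; c = -28; f(2) = -3*(36) - 3*(-28) = -24; iterating: f(2)=-24, f(3)=-36, f(4)=180, f(5)=-432, f(6)=756, f(7)=-972, f(8)=648; answer 648

648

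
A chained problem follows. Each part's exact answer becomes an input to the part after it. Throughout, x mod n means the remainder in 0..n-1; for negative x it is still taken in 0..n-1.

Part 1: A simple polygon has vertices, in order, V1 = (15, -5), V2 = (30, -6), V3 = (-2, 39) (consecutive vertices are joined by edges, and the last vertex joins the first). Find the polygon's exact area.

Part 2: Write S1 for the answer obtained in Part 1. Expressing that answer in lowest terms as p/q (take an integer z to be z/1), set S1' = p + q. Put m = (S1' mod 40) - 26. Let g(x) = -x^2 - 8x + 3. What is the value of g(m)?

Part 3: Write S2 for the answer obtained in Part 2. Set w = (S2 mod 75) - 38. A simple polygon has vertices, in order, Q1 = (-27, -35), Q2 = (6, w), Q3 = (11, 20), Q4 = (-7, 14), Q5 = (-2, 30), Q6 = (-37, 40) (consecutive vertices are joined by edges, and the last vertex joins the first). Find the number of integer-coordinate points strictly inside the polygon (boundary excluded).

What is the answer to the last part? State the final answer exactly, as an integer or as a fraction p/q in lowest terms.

2066

Part 1: cross terms: (15*-6 - 30*-5)=60, (30*39 - -2*-6)=1158, (-2*-5 - 15*39)=-575; twice the area = |643| = 643; area = 643/2; answer 643/2
Part 2: S1 = 643/2; threaded value p + q = 645; m = -21; -1*(-21)^2 - 8*(-21)^1 + 3 = (-441) + (168) + (3) = -270; answer -270
Part 3: S2 = -270; w = -8; cross terms: (-27*-8 - 6*-35)=426, (6*20 - 11*-8)=208, (11*14 - -7*20)=294, (-7*30 - -2*14)=-182, (-2*40 - -37*30)=1030, (-37*-35 - -27*40)=2375; twice the area = |4151| = 4151; area = 4151/2; boundary points = 3 + 1 + 6 + 1 + 5 + 5 = 21; strictly interior points = area - boundary/2 + 1 = 2066; answer 2066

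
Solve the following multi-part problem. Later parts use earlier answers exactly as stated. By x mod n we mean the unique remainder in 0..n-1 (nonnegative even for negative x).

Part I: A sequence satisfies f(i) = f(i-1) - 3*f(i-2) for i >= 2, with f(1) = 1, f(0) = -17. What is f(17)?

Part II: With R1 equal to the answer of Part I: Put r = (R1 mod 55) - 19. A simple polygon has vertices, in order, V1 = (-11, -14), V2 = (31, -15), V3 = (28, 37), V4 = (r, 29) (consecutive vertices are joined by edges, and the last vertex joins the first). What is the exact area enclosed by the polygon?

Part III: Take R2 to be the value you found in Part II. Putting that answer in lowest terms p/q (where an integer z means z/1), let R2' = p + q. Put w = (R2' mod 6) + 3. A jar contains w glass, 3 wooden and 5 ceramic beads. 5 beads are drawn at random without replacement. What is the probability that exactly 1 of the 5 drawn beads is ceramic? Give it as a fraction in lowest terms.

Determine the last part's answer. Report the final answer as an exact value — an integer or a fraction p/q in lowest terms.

175/792

Part I: f(2) = 1*(1) - 3*(-17) = 52; iterating: f(2)=52, f(3)=49, f(4)=-107, f(5)=-254, f(6)=67, f(7)=829, f(8)=628, f(9)=-1859, f(10)=-3743, f(11)=1834, f(12)=13063, f(13)=7561, f(14)=-31628, f(15)=-54311, f(16)=40573, f(17)=203506; answer 203506
Part II: R1 = 203506; r = -13; cross terms: (-11*-15 - 31*-14)=599, (31*37 - 28*-15)=1567, (28*29 - -13*37)=1293, (-13*-14 - -11*29)=501; twice the area = |3960| = 3960; area = 1980; answer 1980
Part III: R2 = 1980; threaded value p + q = 1981; w = 4; total draws C(12,5) = 792; favorable C(5,1)*C(7,4) = 175; P = 175/792; answer 175/792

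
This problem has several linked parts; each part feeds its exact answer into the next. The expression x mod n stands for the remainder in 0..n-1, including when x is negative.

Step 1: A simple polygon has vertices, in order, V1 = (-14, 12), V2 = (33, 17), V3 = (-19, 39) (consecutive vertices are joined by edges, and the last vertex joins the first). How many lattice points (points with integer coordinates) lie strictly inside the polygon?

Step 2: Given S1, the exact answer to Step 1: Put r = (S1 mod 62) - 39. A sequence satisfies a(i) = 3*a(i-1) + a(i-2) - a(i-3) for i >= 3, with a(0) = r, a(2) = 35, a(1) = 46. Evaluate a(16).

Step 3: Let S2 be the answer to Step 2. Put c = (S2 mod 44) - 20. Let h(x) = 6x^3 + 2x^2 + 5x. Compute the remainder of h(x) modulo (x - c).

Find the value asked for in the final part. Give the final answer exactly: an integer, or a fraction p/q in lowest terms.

41971

Step 1: cross terms: (-14*17 - 33*12)=-634, (33*39 - -19*17)=1610, (-19*12 - -14*39)=318; twice the area = |1294| = 1294; area = 647; boundary points = 1 + 2 + 1 = 4; strictly interior points = area - boundary/2 + 1 = 646; answer 646
Step 2: S1 = 646; r = -13; a(3) = 3*(35) + 1*(46) - 1*(-13) = 164; iterating: a(3)=164, a(4)=481, a(5)=1572, a(6)=5033, a(7)=16190, a(8)=52031, a(9)=167250, a(10)=537591, a(11)=1727992, a(12)=5554317, a(13)=17853352, a(14)=57386381, a(15)=184458178, a(16)=592907563; answer 592907563
Step 3: S2 = 592907563; c = 19; remainder = value at the root: 6*(19)^3 + 2*(19)^2 + 5*(19)^1 = (41154) + (722) + (95) = 41971; answer 41971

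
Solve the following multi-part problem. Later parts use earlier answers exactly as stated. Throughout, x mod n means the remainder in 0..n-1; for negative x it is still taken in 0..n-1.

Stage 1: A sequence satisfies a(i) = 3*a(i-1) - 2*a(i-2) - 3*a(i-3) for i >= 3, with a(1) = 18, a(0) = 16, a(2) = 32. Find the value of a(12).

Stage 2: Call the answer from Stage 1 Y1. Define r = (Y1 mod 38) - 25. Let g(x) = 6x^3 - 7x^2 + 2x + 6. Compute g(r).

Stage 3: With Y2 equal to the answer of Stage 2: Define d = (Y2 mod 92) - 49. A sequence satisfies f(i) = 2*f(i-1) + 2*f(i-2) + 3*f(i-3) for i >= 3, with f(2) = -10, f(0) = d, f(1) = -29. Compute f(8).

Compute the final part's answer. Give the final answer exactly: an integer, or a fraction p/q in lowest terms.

Stage 1: a(3) = 3*(32) - 2*(18) - 3*(16) = 12; iterating: a(3)=12, a(4)=-82, a(5)=-366, a(6)=-970, a(7)=-1932, a(8)=-2758, a(9)=-1500, a(10)=6812, a(11)=31710, a(12)=86006; answer 86006
Stage 2: Y1 = 86006; r = -13; 6*(-13)^3 - 7*(-13)^2 + 2*(-13)^1 + 6 = (-13182) + (-1183) + (-26) + (6) = -14385; answer -14385
Stage 3: Y2 = -14385; d = 10; f(3) = 2*(-10) + 2*(-29) + 3*(10) = -48; iterating: f(3)=-48, f(4)=-203, f(5)=-532, f(6)=-1614, f(7)=-4901, f(8)=-14626; answer -14626

-14626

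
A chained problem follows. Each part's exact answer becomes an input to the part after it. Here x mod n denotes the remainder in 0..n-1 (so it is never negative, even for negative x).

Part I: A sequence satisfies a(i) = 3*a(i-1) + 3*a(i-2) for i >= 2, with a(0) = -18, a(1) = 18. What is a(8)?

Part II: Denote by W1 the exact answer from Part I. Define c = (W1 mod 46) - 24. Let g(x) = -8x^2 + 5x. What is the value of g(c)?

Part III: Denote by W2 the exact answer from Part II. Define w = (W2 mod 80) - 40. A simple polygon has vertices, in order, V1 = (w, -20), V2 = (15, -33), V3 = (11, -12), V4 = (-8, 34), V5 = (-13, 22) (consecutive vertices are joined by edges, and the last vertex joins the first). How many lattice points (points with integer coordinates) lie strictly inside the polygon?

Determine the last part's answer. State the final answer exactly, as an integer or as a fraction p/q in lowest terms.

1522

Part I: a(2) = 3*(18) + 3*(-18) = 0; iterating: a(2)=0, a(3)=54, a(4)=162, a(5)=648, a(6)=2430, a(7)=9234, a(8)=34992; answer 34992
Part II: W1 = 34992; c = 8; -8*(8)^2 + 5*(8)^1 = (-512) + (40) = -472; answer -472
Part III: W2 = -472; w = -32; cross terms: (-32*-33 - 15*-20)=1356, (15*-12 - 11*-33)=183, (11*34 - -8*-12)=278, (-8*22 - -13*34)=266, (-13*-20 - -32*22)=964; twice the area = |3047| = 3047; area = 3047/2; boundary points = 1 + 1 + 1 + 1 + 1 = 5; strictly interior points = area - boundary/2 + 1 = 1522; answer 1522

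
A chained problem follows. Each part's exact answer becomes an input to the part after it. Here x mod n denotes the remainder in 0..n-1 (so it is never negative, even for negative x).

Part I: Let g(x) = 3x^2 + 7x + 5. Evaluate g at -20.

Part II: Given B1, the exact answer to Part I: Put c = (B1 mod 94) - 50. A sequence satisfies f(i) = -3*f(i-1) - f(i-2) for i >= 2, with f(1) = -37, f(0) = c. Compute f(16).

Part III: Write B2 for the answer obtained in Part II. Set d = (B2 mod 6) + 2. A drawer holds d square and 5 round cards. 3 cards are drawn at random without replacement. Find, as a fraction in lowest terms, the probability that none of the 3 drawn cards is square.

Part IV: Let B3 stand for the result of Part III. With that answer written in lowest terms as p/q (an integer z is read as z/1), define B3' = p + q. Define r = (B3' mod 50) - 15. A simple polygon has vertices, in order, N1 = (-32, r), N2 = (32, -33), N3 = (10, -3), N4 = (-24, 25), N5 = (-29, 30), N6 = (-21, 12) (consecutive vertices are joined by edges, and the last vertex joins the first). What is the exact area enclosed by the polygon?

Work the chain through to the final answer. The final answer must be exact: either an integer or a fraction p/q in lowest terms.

1715/2

Part I: 3*(-20)^2 + 7*(-20)^1 + 5 = (1200) + (-140) + (5) = 1065; answer 1065
Part II: B1 = 1065; c = -19; f(2) = -3*(-37) - 1*(-19) = 130; iterating: f(2)=130, f(3)=-353, f(4)=929, f(5)=-2434, f(6)=6373, f(7)=-16685, f(8)=43682, f(9)=-114361, f(10)=299401, f(11)=-783842, f(12)=2052125, f(13)=-5372533, f(14)=14065474, f(15)=-36823889, f(16)=96406193; answer 96406193
Part III: B2 = 96406193; d = 7; total draws C(12,3) = 220; favorable C(5,3) = 10; P = 1/22; answer 1/22
Part IV: B3 = 1/22; threaded value p + q = 23; r = 8; cross terms: (-32*-33 - 32*8)=800, (32*-3 - 10*-33)=234, (10*25 - -24*-3)=178, (-24*30 - -29*25)=5, (-29*12 - -21*30)=282, (-21*8 - -32*12)=216; twice the area = |1715| = 1715; area = 1715/2; answer 1715/2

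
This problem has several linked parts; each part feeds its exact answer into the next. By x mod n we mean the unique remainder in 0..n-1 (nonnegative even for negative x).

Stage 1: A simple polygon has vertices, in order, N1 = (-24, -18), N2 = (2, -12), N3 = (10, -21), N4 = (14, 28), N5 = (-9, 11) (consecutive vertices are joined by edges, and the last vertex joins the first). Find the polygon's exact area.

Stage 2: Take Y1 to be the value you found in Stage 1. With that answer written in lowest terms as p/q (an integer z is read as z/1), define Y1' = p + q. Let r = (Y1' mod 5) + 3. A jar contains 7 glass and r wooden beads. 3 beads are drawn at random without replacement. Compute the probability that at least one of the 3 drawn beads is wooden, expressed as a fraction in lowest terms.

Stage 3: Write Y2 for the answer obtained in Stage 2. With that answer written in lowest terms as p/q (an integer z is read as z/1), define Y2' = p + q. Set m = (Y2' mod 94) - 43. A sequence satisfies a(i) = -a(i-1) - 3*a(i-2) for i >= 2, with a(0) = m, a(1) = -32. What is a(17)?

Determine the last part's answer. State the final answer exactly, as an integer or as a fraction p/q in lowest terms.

Stage 1: cross terms: (-24*-12 - 2*-18)=324, (2*-21 - 10*-12)=78, (10*28 - 14*-21)=574, (14*11 - -9*28)=406, (-9*-18 - -24*11)=426; twice the area = |1808| = 1808; area = 904; answer 904
Stage 2: Y1 = 904; threaded value p + q = 905; r = 3; total draws C(10,3) = 120; complement C(7,3) = 35; favorable 120 - 35 = 85; P = 17/24; answer 17/24
Stage 3: Y2 = 17/24; threaded value p + q = 41; m = -2; a(2) = -1*(-32) - 3*(-2) = 38; iterating: a(2)=38, a(3)=58, a(4)=-172, a(5)=-2, a(6)=518, a(7)=-512, a(8)=-1042, a(9)=2578, a(10)=548, a(11)=-8282, a(12)=6638, a(13)=18208, a(14)=-38122, a(15)=-16502, a(16)=130868, a(17)=-81362; answer -81362

-81362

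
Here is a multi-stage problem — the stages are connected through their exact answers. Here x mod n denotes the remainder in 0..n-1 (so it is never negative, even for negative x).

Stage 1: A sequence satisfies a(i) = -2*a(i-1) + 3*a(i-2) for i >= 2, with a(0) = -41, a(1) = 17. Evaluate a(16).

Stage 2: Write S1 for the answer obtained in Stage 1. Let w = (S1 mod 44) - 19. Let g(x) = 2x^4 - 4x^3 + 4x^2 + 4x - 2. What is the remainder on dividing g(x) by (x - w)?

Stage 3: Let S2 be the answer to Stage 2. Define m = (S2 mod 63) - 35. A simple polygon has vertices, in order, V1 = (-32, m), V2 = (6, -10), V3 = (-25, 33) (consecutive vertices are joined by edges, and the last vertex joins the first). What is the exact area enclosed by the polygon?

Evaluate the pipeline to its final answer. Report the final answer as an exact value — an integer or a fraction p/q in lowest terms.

Stage 1: a(2) = -2*(17) + 3*(-41) = -157; iterating: a(2)=-157, a(3)=365, a(4)=-1201, a(5)=3497, a(6)=-10597, a(7)=31685, a(8)=-95161, a(9)=285377, a(10)=-856237, a(11)=2568605, a(12)=-7705921, a(13)=23117657, a(14)=-69353077, a(15)=208059125, a(16)=-624177481; answer -624177481
Stage 2: S1 = -624177481; w = -12; remainder = value at the root: 2*(-12)^4 - 4*(-12)^3 + 4*(-12)^2 + 4*(-12)^1 - 2 = (41472) + (6912) + (576) + (-48) + (-2) = 48910; answer 48910
Stage 3: S2 = 48910; m = -13; cross terms: (-32*-10 - 6*-13)=398, (6*33 - -25*-10)=-52, (-25*-13 - -32*33)=1381; twice the area = |1727| = 1727; area = 1727/2; answer 1727/2

1727/2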